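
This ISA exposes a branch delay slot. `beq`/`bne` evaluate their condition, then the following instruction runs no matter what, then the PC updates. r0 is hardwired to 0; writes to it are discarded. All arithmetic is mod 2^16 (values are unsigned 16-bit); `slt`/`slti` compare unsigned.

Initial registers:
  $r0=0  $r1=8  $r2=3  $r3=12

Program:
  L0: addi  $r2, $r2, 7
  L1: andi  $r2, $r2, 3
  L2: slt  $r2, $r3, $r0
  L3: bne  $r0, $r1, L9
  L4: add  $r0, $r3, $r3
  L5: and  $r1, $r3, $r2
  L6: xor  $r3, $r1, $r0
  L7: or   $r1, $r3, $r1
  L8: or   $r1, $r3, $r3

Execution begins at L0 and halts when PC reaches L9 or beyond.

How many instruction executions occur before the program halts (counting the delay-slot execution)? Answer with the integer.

5

#0 addi  $r2, $r2, 7 ; 0/8/10/12
#1 andi  $r2, $r2, 3 ; 0/8/2/12
#2 slt  $r2, $r3, $r0 ; 0/8/0/12
#3 bne  $r0, $r1, L9 ; 0/8/0/12 ; →target
#4 add  $r0, $r3, $r3 ; 0/8/0/12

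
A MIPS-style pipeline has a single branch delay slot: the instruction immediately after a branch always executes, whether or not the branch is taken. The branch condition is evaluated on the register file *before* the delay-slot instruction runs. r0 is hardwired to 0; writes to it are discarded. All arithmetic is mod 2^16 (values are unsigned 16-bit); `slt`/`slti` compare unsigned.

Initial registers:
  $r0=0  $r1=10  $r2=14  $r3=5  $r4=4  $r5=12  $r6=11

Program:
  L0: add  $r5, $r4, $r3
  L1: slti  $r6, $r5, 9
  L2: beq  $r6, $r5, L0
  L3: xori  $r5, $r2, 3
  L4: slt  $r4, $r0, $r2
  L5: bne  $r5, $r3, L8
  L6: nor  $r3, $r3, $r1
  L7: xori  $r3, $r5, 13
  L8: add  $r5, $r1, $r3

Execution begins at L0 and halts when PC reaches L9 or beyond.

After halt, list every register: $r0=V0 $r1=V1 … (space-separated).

PC=0  add  $r5, $r4, $r3     | $r0=0 $r1=10 $r2=14 $r3=5 $r4=4 $r5=9 $r6=11
PC=1  slti  $r6, $r5, 9      | $r0=0 $r1=10 $r2=14 $r3=5 $r4=4 $r5=9 $r6=0
PC=2  beq  $r6, $r5, L0      | $r0=0 $r1=10 $r2=14 $r3=5 $r4=4 $r5=9 $r6=0  [not taken]
PC=3  xori  $r5, $r2, 3      | $r0=0 $r1=10 $r2=14 $r3=5 $r4=4 $r5=13 $r6=0
PC=4  slt  $r4, $r0, $r2     | $r0=0 $r1=10 $r2=14 $r3=5 $r4=1 $r5=13 $r6=0
PC=5  bne  $r5, $r3, L8      | $r0=0 $r1=10 $r2=14 $r3=5 $r4=1 $r5=13 $r6=0  [TAKEN]
PC=6  nor  $r3, $r3, $r1     | $r0=0 $r1=10 $r2=14 $r3=65520 $r4=1 $r5=13 $r6=0
PC=8  add  $r5, $r1, $r3     | $r0=0 $r1=10 $r2=14 $r3=65520 $r4=1 $r5=65530 $r6=0

$r0=0 $r1=10 $r2=14 $r3=65520 $r4=1 $r5=65530 $r6=0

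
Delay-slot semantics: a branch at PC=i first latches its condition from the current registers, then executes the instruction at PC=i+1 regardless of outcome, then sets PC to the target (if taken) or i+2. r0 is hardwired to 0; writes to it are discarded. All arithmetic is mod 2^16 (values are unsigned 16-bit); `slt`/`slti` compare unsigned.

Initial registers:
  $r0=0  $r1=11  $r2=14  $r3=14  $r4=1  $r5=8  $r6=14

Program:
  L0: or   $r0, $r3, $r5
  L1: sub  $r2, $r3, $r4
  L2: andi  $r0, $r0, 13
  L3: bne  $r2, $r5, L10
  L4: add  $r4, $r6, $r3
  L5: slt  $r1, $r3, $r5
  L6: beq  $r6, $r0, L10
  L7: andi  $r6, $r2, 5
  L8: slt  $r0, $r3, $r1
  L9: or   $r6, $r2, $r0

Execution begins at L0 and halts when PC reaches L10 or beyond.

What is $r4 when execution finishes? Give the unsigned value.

28

#0 or   $r0, $r3, $r5 ; 0/11/14/14/1/8/14
#1 sub  $r2, $r3, $r4 ; 0/11/13/14/1/8/14
#2 andi  $r0, $r0, 13 ; 0/11/13/14/1/8/14
#3 bne  $r2, $r5, L10 ; 0/11/13/14/1/8/14 ; →target
#4 add  $r4, $r6, $r3 ; 0/11/13/14/28/8/14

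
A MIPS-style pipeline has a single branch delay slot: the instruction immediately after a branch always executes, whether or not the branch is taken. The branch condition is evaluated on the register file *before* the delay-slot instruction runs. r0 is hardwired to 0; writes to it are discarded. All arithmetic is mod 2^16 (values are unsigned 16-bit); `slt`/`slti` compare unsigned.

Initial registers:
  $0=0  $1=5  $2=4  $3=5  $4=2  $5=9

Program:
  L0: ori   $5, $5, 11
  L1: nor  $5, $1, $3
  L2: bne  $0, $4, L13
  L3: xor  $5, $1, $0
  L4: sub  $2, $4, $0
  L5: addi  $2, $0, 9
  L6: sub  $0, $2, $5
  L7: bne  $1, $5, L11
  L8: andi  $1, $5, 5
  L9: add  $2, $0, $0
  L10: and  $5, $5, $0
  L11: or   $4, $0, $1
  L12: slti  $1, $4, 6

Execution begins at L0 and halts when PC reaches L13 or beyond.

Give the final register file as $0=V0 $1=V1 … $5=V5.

#0 ori   $5, $5, 11 ; 0/5/4/5/2/11
#1 nor  $5, $1, $3 ; 0/5/4/5/2/65530
#2 bne  $0, $4, L13 ; 0/5/4/5/2/65530 ; →target
#3 xor  $5, $1, $0 ; 0/5/4/5/2/5

$0=0 $1=5 $2=4 $3=5 $4=2 $5=5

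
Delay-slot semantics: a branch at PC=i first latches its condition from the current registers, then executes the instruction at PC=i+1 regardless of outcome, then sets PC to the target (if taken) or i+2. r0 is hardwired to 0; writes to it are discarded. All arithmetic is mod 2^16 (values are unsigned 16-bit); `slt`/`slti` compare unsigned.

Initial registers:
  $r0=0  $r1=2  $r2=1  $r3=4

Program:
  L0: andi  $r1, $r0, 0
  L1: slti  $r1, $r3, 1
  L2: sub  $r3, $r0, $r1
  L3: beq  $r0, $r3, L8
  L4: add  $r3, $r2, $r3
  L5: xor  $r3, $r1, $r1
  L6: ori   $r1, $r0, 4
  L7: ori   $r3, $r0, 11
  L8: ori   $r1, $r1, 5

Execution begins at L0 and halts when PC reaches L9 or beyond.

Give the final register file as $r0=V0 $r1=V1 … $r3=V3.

PC=0  andi  $r1, $r0, 0      | $r0=0 $r1=0 $r2=1 $r3=4
PC=1  slti  $r1, $r3, 1      | $r0=0 $r1=0 $r2=1 $r3=4
PC=2  sub  $r3, $r0, $r1     | $r0=0 $r1=0 $r2=1 $r3=0
PC=3  beq  $r0, $r3, L8      | $r0=0 $r1=0 $r2=1 $r3=0  [TAKEN]
PC=4  add  $r3, $r2, $r3     | $r0=0 $r1=0 $r2=1 $r3=1
PC=8  ori   $r1, $r1, 5      | $r0=0 $r1=5 $r2=1 $r3=1

$r0=0 $r1=5 $r2=1 $r3=1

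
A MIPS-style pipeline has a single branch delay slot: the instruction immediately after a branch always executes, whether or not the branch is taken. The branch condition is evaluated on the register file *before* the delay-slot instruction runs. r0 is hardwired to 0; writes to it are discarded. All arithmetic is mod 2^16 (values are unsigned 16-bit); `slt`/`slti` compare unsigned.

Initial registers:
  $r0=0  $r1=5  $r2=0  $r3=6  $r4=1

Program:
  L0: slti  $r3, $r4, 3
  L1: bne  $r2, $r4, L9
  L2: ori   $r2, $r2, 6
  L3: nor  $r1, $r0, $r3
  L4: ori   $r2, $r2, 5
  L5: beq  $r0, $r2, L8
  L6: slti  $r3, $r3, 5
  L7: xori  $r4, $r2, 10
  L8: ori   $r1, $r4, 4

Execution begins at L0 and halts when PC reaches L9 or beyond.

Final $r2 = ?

6

PC=0  slti  $r3, $r4, 3      | $r0=0 $r1=5 $r2=0 $r3=1 $r4=1
PC=1  bne  $r2, $r4, L9      | $r0=0 $r1=5 $r2=0 $r3=1 $r4=1  [TAKEN]
PC=2  ori   $r2, $r2, 6      | $r0=0 $r1=5 $r2=6 $r3=1 $r4=1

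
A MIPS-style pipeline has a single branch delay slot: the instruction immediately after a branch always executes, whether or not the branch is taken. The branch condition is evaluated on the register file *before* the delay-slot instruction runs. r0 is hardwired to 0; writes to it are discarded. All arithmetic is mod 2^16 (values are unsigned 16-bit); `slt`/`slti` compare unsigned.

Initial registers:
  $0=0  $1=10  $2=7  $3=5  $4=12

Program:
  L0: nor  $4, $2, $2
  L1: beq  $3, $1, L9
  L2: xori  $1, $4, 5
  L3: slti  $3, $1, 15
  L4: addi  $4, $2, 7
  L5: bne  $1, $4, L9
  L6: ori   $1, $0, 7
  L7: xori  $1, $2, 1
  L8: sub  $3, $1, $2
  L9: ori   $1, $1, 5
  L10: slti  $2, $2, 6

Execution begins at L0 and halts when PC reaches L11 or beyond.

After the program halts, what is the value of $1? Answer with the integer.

PC=0  nor  $4, $2, $2        | $0=0 $1=10 $2=7 $3=5 $4=65528
PC=1  beq  $3, $1, L9        | $0=0 $1=10 $2=7 $3=5 $4=65528  [not taken]
PC=2  xori  $1, $4, 5        | $0=0 $1=65533 $2=7 $3=5 $4=65528
PC=3  slti  $3, $1, 15       | $0=0 $1=65533 $2=7 $3=0 $4=65528
PC=4  addi  $4, $2, 7        | $0=0 $1=65533 $2=7 $3=0 $4=14
PC=5  bne  $1, $4, L9        | $0=0 $1=65533 $2=7 $3=0 $4=14  [TAKEN]
PC=6  ori   $1, $0, 7        | $0=0 $1=7 $2=7 $3=0 $4=14
PC=9  ori   $1, $1, 5        | $0=0 $1=7 $2=7 $3=0 $4=14
PC=10 slti  $2, $2, 6        | $0=0 $1=7 $2=0 $3=0 $4=14

7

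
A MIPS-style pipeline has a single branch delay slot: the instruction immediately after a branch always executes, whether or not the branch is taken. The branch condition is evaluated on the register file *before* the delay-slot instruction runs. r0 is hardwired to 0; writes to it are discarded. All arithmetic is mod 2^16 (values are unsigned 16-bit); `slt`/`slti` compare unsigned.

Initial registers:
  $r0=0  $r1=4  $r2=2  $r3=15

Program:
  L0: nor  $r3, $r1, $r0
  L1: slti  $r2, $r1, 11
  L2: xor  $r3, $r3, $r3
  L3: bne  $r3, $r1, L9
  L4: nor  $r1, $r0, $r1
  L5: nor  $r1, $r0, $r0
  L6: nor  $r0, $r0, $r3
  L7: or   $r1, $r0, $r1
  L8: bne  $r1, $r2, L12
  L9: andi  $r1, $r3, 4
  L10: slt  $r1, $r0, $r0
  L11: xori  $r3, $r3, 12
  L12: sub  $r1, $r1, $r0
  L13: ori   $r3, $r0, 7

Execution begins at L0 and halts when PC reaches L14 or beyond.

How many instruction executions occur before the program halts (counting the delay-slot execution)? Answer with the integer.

10

PC=0  nor  $r3, $r1, $r0     | $r0=0 $r1=4 $r2=2 $r3=65531
PC=1  slti  $r2, $r1, 11     | $r0=0 $r1=4 $r2=1 $r3=65531
PC=2  xor  $r3, $r3, $r3     | $r0=0 $r1=4 $r2=1 $r3=0
PC=3  bne  $r3, $r1, L9      | $r0=0 $r1=4 $r2=1 $r3=0  [TAKEN]
PC=4  nor  $r1, $r0, $r1     | $r0=0 $r1=65531 $r2=1 $r3=0
PC=9  andi  $r1, $r3, 4      | $r0=0 $r1=0 $r2=1 $r3=0
PC=10 slt  $r1, $r0, $r0     | $r0=0 $r1=0 $r2=1 $r3=0
PC=11 xori  $r3, $r3, 12     | $r0=0 $r1=0 $r2=1 $r3=12
PC=12 sub  $r1, $r1, $r0     | $r0=0 $r1=0 $r2=1 $r3=12
PC=13 ori   $r3, $r0, 7      | $r0=0 $r1=0 $r2=1 $r3=7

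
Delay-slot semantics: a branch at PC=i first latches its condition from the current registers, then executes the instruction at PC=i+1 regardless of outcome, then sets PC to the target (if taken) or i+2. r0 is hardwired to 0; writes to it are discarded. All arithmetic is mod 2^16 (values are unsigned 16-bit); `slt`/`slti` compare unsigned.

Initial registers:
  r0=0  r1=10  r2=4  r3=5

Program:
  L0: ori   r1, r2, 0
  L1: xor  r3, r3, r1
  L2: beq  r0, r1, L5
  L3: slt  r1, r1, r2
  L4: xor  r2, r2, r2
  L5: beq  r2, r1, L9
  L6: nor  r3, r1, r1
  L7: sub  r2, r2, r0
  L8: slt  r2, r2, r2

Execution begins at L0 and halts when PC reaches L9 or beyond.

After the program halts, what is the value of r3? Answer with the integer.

65535

PC=0  ori   r1, r2, 0        | r0=0 r1=4 r2=4 r3=5
PC=1  xor  r3, r3, r1        | r0=0 r1=4 r2=4 r3=1
PC=2  beq  r0, r1, L5        | r0=0 r1=4 r2=4 r3=1  [not taken]
PC=3  slt  r1, r1, r2        | r0=0 r1=0 r2=4 r3=1
PC=4  xor  r2, r2, r2        | r0=0 r1=0 r2=0 r3=1
PC=5  beq  r2, r1, L9        | r0=0 r1=0 r2=0 r3=1  [TAKEN]
PC=6  nor  r3, r1, r1        | r0=0 r1=0 r2=0 r3=65535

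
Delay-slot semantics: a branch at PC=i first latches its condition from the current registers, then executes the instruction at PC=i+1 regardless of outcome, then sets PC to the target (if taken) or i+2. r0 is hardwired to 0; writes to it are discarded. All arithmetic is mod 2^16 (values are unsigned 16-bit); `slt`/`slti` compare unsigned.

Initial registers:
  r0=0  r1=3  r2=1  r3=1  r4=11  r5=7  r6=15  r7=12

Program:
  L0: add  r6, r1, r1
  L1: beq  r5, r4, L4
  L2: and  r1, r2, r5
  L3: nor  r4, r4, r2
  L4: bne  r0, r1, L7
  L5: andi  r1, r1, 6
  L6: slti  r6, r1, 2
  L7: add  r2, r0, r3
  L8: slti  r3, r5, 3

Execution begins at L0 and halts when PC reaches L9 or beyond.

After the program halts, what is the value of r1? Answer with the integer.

0

#0 add  r6, r1, r1 ; 0/3/1/1/11/7/6/12
#1 beq  r5, r4, L4 ; 0/3/1/1/11/7/6/12 ; →fallthru
#2 and  r1, r2, r5 ; 0/1/1/1/11/7/6/12
#3 nor  r4, r4, r2 ; 0/1/1/1/65524/7/6/12
#4 bne  r0, r1, L7 ; 0/1/1/1/65524/7/6/12 ; →target
#5 andi  r1, r1, 6 ; 0/0/1/1/65524/7/6/12
#7 add  r2, r0, r3 ; 0/0/1/1/65524/7/6/12
#8 slti  r3, r5, 3 ; 0/0/1/0/65524/7/6/12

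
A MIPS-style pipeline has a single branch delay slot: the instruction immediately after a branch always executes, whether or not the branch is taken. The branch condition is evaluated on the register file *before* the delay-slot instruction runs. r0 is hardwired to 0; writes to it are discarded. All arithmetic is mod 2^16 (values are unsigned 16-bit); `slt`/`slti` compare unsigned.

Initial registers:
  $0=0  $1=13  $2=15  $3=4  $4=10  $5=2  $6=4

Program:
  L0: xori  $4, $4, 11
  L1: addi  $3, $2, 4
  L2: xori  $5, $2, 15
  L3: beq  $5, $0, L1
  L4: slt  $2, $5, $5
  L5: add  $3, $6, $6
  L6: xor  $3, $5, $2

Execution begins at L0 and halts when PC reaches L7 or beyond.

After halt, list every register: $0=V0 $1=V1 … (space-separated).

$0=0 $1=13 $2=0 $3=15 $4=1 $5=15 $6=4

#0 xori  $4, $4, 11 ; 0/13/15/4/1/2/4
#1 addi  $3, $2, 4 ; 0/13/15/19/1/2/4
#2 xori  $5, $2, 15 ; 0/13/15/19/1/0/4
#3 beq  $5, $0, L1 ; 0/13/15/19/1/0/4 ; →target
#4 slt  $2, $5, $5 ; 0/13/0/19/1/0/4
#1 addi  $3, $2, 4 ; 0/13/0/4/1/0/4
#2 xori  $5, $2, 15 ; 0/13/0/4/1/15/4
#3 beq  $5, $0, L1 ; 0/13/0/4/1/15/4 ; →fallthru
#4 slt  $2, $5, $5 ; 0/13/0/4/1/15/4
#5 add  $3, $6, $6 ; 0/13/0/8/1/15/4
#6 xor  $3, $5, $2 ; 0/13/0/15/1/15/4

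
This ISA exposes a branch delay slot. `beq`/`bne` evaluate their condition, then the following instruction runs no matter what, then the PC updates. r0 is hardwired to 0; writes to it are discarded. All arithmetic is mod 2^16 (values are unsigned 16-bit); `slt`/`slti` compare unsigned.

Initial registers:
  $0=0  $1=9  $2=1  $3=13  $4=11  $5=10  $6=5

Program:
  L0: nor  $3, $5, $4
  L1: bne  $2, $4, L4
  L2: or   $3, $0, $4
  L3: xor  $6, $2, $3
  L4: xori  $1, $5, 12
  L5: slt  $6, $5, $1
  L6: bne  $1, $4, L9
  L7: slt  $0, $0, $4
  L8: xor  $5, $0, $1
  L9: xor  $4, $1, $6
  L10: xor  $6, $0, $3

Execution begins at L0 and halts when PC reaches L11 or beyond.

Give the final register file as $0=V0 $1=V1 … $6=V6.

PC=0  nor  $3, $5, $4        | $0=0 $1=9 $2=1 $3=65524 $4=11 $5=10 $6=5
PC=1  bne  $2, $4, L4        | $0=0 $1=9 $2=1 $3=65524 $4=11 $5=10 $6=5  [TAKEN]
PC=2  or   $3, $0, $4        | $0=0 $1=9 $2=1 $3=11 $4=11 $5=10 $6=5
PC=4  xori  $1, $5, 12       | $0=0 $1=6 $2=1 $3=11 $4=11 $5=10 $6=5
PC=5  slt  $6, $5, $1        | $0=0 $1=6 $2=1 $3=11 $4=11 $5=10 $6=0
PC=6  bne  $1, $4, L9        | $0=0 $1=6 $2=1 $3=11 $4=11 $5=10 $6=0  [TAKEN]
PC=7  slt  $0, $0, $4        | $0=0 $1=6 $2=1 $3=11 $4=11 $5=10 $6=0
PC=9  xor  $4, $1, $6        | $0=0 $1=6 $2=1 $3=11 $4=6 $5=10 $6=0
PC=10 xor  $6, $0, $3        | $0=0 $1=6 $2=1 $3=11 $4=6 $5=10 $6=11

$0=0 $1=6 $2=1 $3=11 $4=6 $5=10 $6=11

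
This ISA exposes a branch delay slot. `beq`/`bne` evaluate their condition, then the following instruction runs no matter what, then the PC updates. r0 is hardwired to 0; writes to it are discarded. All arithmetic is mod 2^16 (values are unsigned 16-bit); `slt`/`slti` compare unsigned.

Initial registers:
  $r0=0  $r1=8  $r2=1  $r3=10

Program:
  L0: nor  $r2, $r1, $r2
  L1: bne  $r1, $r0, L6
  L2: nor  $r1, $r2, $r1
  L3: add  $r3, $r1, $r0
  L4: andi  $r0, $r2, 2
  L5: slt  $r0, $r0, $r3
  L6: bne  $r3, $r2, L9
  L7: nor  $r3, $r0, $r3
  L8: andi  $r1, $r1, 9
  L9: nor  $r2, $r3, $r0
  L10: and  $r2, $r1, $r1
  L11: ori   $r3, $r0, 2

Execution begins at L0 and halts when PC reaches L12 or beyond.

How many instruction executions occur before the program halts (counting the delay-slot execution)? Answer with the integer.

PC=0  nor  $r2, $r1, $r2     | $r0=0 $r1=8 $r2=65526 $r3=10
PC=1  bne  $r1, $r0, L6      | $r0=0 $r1=8 $r2=65526 $r3=10  [TAKEN]
PC=2  nor  $r1, $r2, $r1     | $r0=0 $r1=1 $r2=65526 $r3=10
PC=6  bne  $r3, $r2, L9      | $r0=0 $r1=1 $r2=65526 $r3=10  [TAKEN]
PC=7  nor  $r3, $r0, $r3     | $r0=0 $r1=1 $r2=65526 $r3=65525
PC=9  nor  $r2, $r3, $r0     | $r0=0 $r1=1 $r2=10 $r3=65525
PC=10 and  $r2, $r1, $r1     | $r0=0 $r1=1 $r2=1 $r3=65525
PC=11 ori   $r3, $r0, 2      | $r0=0 $r1=1 $r2=1 $r3=2

8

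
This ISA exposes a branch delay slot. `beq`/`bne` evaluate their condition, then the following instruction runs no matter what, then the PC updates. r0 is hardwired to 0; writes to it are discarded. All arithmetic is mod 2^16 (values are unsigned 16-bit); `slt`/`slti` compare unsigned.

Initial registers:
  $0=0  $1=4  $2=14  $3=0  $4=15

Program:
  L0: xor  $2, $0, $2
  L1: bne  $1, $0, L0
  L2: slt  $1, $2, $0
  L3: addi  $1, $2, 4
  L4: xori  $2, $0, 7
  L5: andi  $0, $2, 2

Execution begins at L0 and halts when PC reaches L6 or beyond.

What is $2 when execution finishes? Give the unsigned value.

[0] xor  $2, $0, $2  →  {$0:0, $1:4, $2:14, $3:0, $4:15}
[1] bne  $1, $0, L0  →  {$0:0, $1:4, $2:14, $3:0, $4:15}  ⟨branch taken⟩
[2] slt  $1, $2, $0  →  {$0:0, $1:0, $2:14, $3:0, $4:15}
[0] xor  $2, $0, $2  →  {$0:0, $1:0, $2:14, $3:0, $4:15}
[1] bne  $1, $0, L0  →  {$0:0, $1:0, $2:14, $3:0, $4:15}  ⟨branch fallthrough⟩
[2] slt  $1, $2, $0  →  {$0:0, $1:0, $2:14, $3:0, $4:15}
[3] addi  $1, $2, 4  →  {$0:0, $1:18, $2:14, $3:0, $4:15}
[4] xori  $2, $0, 7  →  {$0:0, $1:18, $2:7, $3:0, $4:15}
[5] andi  $0, $2, 2  →  {$0:0, $1:18, $2:7, $3:0, $4:15}

7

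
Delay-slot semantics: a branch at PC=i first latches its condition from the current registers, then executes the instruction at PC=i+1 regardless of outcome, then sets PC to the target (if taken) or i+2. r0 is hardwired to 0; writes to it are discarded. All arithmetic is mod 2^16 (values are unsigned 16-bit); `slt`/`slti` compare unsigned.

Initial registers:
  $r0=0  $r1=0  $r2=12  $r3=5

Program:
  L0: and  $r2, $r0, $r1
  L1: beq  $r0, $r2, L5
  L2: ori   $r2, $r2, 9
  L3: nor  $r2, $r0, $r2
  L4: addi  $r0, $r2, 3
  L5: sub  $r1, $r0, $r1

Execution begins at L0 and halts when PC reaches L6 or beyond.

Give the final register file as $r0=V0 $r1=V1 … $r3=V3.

$r0=0 $r1=0 $r2=9 $r3=5

PC=0  and  $r2, $r0, $r1     | $r0=0 $r1=0 $r2=0 $r3=5
PC=1  beq  $r0, $r2, L5      | $r0=0 $r1=0 $r2=0 $r3=5  [TAKEN]
PC=2  ori   $r2, $r2, 9      | $r0=0 $r1=0 $r2=9 $r3=5
PC=5  sub  $r1, $r0, $r1     | $r0=0 $r1=0 $r2=9 $r3=5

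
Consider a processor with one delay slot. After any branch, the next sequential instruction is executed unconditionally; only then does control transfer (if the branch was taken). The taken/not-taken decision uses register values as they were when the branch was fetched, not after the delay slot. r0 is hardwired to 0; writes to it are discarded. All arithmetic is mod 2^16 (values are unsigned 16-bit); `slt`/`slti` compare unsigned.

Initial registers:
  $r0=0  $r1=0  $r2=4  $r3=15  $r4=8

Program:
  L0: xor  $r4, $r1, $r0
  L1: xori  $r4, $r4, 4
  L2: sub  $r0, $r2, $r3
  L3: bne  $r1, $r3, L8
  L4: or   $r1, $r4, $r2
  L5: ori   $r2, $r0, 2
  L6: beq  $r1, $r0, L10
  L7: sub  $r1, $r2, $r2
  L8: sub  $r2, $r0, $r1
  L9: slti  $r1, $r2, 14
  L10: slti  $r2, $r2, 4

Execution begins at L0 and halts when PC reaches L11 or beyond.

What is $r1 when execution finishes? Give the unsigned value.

[0] xor  $r4, $r1, $r0  →  {$r0:0, $r1:0, $r2:4, $r3:15, $r4:0}
[1] xori  $r4, $r4, 4  →  {$r0:0, $r1:0, $r2:4, $r3:15, $r4:4}
[2] sub  $r0, $r2, $r3  →  {$r0:0, $r1:0, $r2:4, $r3:15, $r4:4}
[3] bne  $r1, $r3, L8  →  {$r0:0, $r1:0, $r2:4, $r3:15, $r4:4}  ⟨branch taken⟩
[4] or   $r1, $r4, $r2  →  {$r0:0, $r1:4, $r2:4, $r3:15, $r4:4}
[8] sub  $r2, $r0, $r1  →  {$r0:0, $r1:4, $r2:65532, $r3:15, $r4:4}
[9] slti  $r1, $r2, 14  →  {$r0:0, $r1:0, $r2:65532, $r3:15, $r4:4}
[10] slti  $r2, $r2, 4  →  {$r0:0, $r1:0, $r2:0, $r3:15, $r4:4}

0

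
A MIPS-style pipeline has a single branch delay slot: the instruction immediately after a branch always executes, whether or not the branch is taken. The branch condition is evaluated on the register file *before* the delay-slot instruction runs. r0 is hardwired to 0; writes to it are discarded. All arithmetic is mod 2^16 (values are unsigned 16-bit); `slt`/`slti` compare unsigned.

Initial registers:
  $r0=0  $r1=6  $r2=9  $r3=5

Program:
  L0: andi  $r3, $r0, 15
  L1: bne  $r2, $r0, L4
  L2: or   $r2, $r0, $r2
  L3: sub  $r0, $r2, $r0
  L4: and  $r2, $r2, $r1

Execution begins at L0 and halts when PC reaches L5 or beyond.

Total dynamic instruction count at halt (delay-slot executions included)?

  step pc=0: andi  $r3, $r0, 15  regs=(0,6,9,0)
  step pc=1: bne  $r2, $r0, L4  cond=T  regs=(0,6,9,0)
  step pc=2: or   $r2, $r0, $r2  regs=(0,6,9,0)
  step pc=4: and  $r2, $r2, $r1  regs=(0,6,0,0)

4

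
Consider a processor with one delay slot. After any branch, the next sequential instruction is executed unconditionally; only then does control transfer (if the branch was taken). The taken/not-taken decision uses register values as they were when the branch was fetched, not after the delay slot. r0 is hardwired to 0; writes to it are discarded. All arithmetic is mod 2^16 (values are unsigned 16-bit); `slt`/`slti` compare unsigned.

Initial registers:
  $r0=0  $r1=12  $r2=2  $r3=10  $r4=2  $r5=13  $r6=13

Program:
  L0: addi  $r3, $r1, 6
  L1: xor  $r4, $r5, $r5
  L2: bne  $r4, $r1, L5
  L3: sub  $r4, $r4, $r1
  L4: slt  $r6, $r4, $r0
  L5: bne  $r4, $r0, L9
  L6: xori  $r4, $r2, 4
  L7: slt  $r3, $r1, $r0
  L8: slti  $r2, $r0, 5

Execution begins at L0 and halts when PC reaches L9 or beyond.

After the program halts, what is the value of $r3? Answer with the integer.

  step pc=0: addi  $r3, $r1, 6  regs=(0,12,2,18,2,13,13)
  step pc=1: xor  $r4, $r5, $r5  regs=(0,12,2,18,0,13,13)
  step pc=2: bne  $r4, $r1, L5  cond=T  regs=(0,12,2,18,0,13,13)
  step pc=3: sub  $r4, $r4, $r1  regs=(0,12,2,18,65524,13,13)
  step pc=5: bne  $r4, $r0, L9  cond=T  regs=(0,12,2,18,65524,13,13)
  step pc=6: xori  $r4, $r2, 4  regs=(0,12,2,18,6,13,13)

18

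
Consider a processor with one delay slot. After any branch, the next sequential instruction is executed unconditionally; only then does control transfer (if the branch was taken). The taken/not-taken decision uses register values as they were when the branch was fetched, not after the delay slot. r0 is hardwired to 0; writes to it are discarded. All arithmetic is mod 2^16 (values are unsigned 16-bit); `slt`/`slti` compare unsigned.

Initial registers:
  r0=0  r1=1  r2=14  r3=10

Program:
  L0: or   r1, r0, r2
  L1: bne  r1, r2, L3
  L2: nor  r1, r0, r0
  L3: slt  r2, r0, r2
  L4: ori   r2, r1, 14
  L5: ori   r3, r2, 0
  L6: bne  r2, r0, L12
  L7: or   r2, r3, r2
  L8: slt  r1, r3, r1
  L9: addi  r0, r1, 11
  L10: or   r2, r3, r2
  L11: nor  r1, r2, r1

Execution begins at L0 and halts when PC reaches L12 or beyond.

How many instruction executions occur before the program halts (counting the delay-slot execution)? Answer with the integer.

[0] or   r1, r0, r2  →  {r0:0, r1:14, r2:14, r3:10}
[1] bne  r1, r2, L3  →  {r0:0, r1:14, r2:14, r3:10}  ⟨branch fallthrough⟩
[2] nor  r1, r0, r0  →  {r0:0, r1:65535, r2:14, r3:10}
[3] slt  r2, r0, r2  →  {r0:0, r1:65535, r2:1, r3:10}
[4] ori   r2, r1, 14  →  {r0:0, r1:65535, r2:65535, r3:10}
[5] ori   r3, r2, 0  →  {r0:0, r1:65535, r2:65535, r3:65535}
[6] bne  r2, r0, L12  →  {r0:0, r1:65535, r2:65535, r3:65535}  ⟨branch taken⟩
[7] or   r2, r3, r2  →  {r0:0, r1:65535, r2:65535, r3:65535}

8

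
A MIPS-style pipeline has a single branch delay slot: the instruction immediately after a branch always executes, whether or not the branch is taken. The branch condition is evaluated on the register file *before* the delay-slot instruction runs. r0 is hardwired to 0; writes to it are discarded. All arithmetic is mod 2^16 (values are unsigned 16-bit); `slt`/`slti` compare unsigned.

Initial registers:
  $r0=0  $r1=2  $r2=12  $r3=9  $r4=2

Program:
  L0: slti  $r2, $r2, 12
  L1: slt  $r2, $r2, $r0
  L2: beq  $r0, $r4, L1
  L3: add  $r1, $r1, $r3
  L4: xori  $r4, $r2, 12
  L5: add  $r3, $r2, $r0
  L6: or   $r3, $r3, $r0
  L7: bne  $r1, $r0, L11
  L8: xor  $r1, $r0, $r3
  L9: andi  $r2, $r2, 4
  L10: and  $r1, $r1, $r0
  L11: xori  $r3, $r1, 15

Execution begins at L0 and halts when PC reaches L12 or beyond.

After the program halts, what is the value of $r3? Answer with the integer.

[0] slti  $r2, $r2, 12  →  {$r0:0, $r1:2, $r2:0, $r3:9, $r4:2}
[1] slt  $r2, $r2, $r0  →  {$r0:0, $r1:2, $r2:0, $r3:9, $r4:2}
[2] beq  $r0, $r4, L1  →  {$r0:0, $r1:2, $r2:0, $r3:9, $r4:2}  ⟨branch fallthrough⟩
[3] add  $r1, $r1, $r3  →  {$r0:0, $r1:11, $r2:0, $r3:9, $r4:2}
[4] xori  $r4, $r2, 12  →  {$r0:0, $r1:11, $r2:0, $r3:9, $r4:12}
[5] add  $r3, $r2, $r0  →  {$r0:0, $r1:11, $r2:0, $r3:0, $r4:12}
[6] or   $r3, $r3, $r0  →  {$r0:0, $r1:11, $r2:0, $r3:0, $r4:12}
[7] bne  $r1, $r0, L11  →  {$r0:0, $r1:11, $r2:0, $r3:0, $r4:12}  ⟨branch taken⟩
[8] xor  $r1, $r0, $r3  →  {$r0:0, $r1:0, $r2:0, $r3:0, $r4:12}
[11] xori  $r3, $r1, 15  →  {$r0:0, $r1:0, $r2:0, $r3:15, $r4:12}

15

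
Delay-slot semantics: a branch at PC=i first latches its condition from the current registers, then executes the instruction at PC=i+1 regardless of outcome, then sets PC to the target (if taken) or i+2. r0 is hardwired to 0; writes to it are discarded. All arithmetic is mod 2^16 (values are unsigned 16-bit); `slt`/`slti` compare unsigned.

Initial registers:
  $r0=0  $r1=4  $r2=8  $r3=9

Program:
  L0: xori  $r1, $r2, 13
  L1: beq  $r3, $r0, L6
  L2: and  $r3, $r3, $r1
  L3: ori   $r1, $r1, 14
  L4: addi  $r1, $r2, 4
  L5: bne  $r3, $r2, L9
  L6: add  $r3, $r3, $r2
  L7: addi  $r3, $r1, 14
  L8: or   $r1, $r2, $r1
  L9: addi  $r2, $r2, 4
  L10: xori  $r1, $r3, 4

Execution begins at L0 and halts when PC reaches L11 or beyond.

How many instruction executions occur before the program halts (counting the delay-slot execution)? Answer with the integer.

9

PC=0  xori  $r1, $r2, 13     | $r0=0 $r1=5 $r2=8 $r3=9
PC=1  beq  $r3, $r0, L6      | $r0=0 $r1=5 $r2=8 $r3=9  [not taken]
PC=2  and  $r3, $r3, $r1     | $r0=0 $r1=5 $r2=8 $r3=1
PC=3  ori   $r1, $r1, 14     | $r0=0 $r1=15 $r2=8 $r3=1
PC=4  addi  $r1, $r2, 4      | $r0=0 $r1=12 $r2=8 $r3=1
PC=5  bne  $r3, $r2, L9      | $r0=0 $r1=12 $r2=8 $r3=1  [TAKEN]
PC=6  add  $r3, $r3, $r2     | $r0=0 $r1=12 $r2=8 $r3=9
PC=9  addi  $r2, $r2, 4      | $r0=0 $r1=12 $r2=12 $r3=9
PC=10 xori  $r1, $r3, 4      | $r0=0 $r1=13 $r2=12 $r3=9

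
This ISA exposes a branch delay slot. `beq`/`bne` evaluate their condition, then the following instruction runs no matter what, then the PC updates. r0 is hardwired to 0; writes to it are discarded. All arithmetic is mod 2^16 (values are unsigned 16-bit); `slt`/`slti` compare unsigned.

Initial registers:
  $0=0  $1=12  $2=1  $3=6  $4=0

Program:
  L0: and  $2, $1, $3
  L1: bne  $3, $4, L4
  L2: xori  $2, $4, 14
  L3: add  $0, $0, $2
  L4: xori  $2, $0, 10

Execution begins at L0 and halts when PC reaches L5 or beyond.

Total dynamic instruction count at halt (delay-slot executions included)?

  step pc=0: and  $2, $1, $3  regs=(0,12,4,6,0)
  step pc=1: bne  $3, $4, L4  cond=T  regs=(0,12,4,6,0)
  step pc=2: xori  $2, $4, 14  regs=(0,12,14,6,0)
  step pc=4: xori  $2, $0, 10  regs=(0,12,10,6,0)

4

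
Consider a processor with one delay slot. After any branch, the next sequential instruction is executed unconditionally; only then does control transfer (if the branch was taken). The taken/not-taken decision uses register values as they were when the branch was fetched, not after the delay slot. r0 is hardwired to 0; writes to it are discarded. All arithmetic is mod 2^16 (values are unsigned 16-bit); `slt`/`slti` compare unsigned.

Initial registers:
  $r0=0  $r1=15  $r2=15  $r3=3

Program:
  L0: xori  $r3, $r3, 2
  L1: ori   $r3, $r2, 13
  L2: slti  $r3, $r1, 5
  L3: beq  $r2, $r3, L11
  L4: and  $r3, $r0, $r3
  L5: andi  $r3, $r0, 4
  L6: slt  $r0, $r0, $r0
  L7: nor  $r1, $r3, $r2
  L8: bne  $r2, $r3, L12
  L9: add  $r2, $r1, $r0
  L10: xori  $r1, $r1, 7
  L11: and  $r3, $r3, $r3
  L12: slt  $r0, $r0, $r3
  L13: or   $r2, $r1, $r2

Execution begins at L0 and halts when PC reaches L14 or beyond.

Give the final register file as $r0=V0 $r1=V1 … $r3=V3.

$r0=0 $r1=65520 $r2=65520 $r3=0

#0 xori  $r3, $r3, 2 ; 0/15/15/1
#1 ori   $r3, $r2, 13 ; 0/15/15/15
#2 slti  $r3, $r1, 5 ; 0/15/15/0
#3 beq  $r2, $r3, L11 ; 0/15/15/0 ; →fallthru
#4 and  $r3, $r0, $r3 ; 0/15/15/0
#5 andi  $r3, $r0, 4 ; 0/15/15/0
#6 slt  $r0, $r0, $r0 ; 0/15/15/0
#7 nor  $r1, $r3, $r2 ; 0/65520/15/0
#8 bne  $r2, $r3, L12 ; 0/65520/15/0 ; →target
#9 add  $r2, $r1, $r0 ; 0/65520/65520/0
#12 slt  $r0, $r0, $r3 ; 0/65520/65520/0
#13 or   $r2, $r1, $r2 ; 0/65520/65520/0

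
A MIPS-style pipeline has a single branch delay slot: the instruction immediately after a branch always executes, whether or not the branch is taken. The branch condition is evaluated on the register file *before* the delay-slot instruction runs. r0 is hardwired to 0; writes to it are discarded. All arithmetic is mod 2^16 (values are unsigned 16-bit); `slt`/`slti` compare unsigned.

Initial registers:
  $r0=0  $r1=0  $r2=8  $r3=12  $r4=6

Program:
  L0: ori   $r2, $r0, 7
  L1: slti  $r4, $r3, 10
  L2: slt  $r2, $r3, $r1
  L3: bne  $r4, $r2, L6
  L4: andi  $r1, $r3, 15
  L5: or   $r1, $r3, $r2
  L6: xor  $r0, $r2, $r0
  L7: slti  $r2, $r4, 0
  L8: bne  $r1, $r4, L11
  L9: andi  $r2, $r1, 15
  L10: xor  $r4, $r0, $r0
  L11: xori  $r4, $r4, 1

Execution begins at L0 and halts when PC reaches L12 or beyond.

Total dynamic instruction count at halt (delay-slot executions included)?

11

#0 ori   $r2, $r0, 7 ; 0/0/7/12/6
#1 slti  $r4, $r3, 10 ; 0/0/7/12/0
#2 slt  $r2, $r3, $r1 ; 0/0/0/12/0
#3 bne  $r4, $r2, L6 ; 0/0/0/12/0 ; →fallthru
#4 andi  $r1, $r3, 15 ; 0/12/0/12/0
#5 or   $r1, $r3, $r2 ; 0/12/0/12/0
#6 xor  $r0, $r2, $r0 ; 0/12/0/12/0
#7 slti  $r2, $r4, 0 ; 0/12/0/12/0
#8 bne  $r1, $r4, L11 ; 0/12/0/12/0 ; →target
#9 andi  $r2, $r1, 15 ; 0/12/12/12/0
#11 xori  $r4, $r4, 1 ; 0/12/12/12/1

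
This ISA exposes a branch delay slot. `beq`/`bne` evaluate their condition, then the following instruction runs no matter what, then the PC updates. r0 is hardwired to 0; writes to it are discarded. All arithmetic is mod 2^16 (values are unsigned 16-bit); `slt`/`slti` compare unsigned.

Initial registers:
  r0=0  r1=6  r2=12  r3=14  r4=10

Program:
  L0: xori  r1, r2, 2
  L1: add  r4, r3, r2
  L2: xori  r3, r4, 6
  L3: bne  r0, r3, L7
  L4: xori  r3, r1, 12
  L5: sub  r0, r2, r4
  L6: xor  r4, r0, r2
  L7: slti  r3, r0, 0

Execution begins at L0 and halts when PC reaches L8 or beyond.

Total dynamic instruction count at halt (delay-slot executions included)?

6

PC=0  xori  r1, r2, 2        | r0=0 r1=14 r2=12 r3=14 r4=10
PC=1  add  r4, r3, r2        | r0=0 r1=14 r2=12 r3=14 r4=26
PC=2  xori  r3, r4, 6        | r0=0 r1=14 r2=12 r3=28 r4=26
PC=3  bne  r0, r3, L7        | r0=0 r1=14 r2=12 r3=28 r4=26  [TAKEN]
PC=4  xori  r3, r1, 12       | r0=0 r1=14 r2=12 r3=2 r4=26
PC=7  slti  r3, r0, 0        | r0=0 r1=14 r2=12 r3=0 r4=26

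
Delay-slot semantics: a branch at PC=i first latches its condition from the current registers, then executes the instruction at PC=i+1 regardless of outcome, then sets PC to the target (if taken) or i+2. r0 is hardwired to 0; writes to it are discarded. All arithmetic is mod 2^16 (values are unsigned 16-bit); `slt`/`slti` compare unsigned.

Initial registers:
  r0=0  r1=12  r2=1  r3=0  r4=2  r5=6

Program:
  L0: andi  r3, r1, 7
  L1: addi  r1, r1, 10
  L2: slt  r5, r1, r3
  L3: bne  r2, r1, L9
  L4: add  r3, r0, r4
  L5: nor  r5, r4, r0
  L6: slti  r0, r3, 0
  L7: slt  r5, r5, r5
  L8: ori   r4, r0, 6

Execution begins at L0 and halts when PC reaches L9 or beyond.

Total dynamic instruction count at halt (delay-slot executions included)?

PC=0  andi  r3, r1, 7        | r0=0 r1=12 r2=1 r3=4 r4=2 r5=6
PC=1  addi  r1, r1, 10       | r0=0 r1=22 r2=1 r3=4 r4=2 r5=6
PC=2  slt  r5, r1, r3        | r0=0 r1=22 r2=1 r3=4 r4=2 r5=0
PC=3  bne  r2, r1, L9        | r0=0 r1=22 r2=1 r3=4 r4=2 r5=0  [TAKEN]
PC=4  add  r3, r0, r4        | r0=0 r1=22 r2=1 r3=2 r4=2 r5=0

5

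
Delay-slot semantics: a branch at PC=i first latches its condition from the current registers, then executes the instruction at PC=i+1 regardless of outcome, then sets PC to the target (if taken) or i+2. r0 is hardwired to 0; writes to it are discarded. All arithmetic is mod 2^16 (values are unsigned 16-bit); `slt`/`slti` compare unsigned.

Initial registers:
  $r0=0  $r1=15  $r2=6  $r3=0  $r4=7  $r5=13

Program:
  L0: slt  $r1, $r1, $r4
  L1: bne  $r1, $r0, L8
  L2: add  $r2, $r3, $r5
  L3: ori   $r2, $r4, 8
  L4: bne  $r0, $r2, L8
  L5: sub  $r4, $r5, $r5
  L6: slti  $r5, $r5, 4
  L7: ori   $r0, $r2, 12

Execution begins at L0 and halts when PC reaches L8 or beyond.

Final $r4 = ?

0

PC=0  slt  $r1, $r1, $r4     | $r0=0 $r1=0 $r2=6 $r3=0 $r4=7 $r5=13
PC=1  bne  $r1, $r0, L8      | $r0=0 $r1=0 $r2=6 $r3=0 $r4=7 $r5=13  [not taken]
PC=2  add  $r2, $r3, $r5     | $r0=0 $r1=0 $r2=13 $r3=0 $r4=7 $r5=13
PC=3  ori   $r2, $r4, 8      | $r0=0 $r1=0 $r2=15 $r3=0 $r4=7 $r5=13
PC=4  bne  $r0, $r2, L8      | $r0=0 $r1=0 $r2=15 $r3=0 $r4=7 $r5=13  [TAKEN]
PC=5  sub  $r4, $r5, $r5     | $r0=0 $r1=0 $r2=15 $r3=0 $r4=0 $r5=13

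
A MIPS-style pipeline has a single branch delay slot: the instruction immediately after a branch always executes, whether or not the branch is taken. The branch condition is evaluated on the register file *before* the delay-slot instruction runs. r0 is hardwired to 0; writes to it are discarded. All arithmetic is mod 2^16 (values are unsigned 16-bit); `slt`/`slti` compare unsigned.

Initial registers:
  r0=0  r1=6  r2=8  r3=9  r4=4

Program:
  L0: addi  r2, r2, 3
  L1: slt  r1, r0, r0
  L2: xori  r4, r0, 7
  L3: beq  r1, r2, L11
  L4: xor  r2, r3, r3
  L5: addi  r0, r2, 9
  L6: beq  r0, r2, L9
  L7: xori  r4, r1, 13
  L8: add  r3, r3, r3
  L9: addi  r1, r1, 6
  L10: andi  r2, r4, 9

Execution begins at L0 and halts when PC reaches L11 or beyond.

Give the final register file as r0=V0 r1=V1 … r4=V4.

  step pc=0: addi  r2, r2, 3  regs=(0,6,11,9,4)
  step pc=1: slt  r1, r0, r0  regs=(0,0,11,9,4)
  step pc=2: xori  r4, r0, 7  regs=(0,0,11,9,7)
  step pc=3: beq  r1, r2, L11  cond=F  regs=(0,0,11,9,7)
  step pc=4: xor  r2, r3, r3  regs=(0,0,0,9,7)
  step pc=5: addi  r0, r2, 9  regs=(0,0,0,9,7)
  step pc=6: beq  r0, r2, L9  cond=T  regs=(0,0,0,9,7)
  step pc=7: xori  r4, r1, 13  regs=(0,0,0,9,13)
  step pc=9: addi  r1, r1, 6  regs=(0,6,0,9,13)
  step pc=10: andi  r2, r4, 9  regs=(0,6,9,9,13)

r0=0 r1=6 r2=9 r3=9 r4=13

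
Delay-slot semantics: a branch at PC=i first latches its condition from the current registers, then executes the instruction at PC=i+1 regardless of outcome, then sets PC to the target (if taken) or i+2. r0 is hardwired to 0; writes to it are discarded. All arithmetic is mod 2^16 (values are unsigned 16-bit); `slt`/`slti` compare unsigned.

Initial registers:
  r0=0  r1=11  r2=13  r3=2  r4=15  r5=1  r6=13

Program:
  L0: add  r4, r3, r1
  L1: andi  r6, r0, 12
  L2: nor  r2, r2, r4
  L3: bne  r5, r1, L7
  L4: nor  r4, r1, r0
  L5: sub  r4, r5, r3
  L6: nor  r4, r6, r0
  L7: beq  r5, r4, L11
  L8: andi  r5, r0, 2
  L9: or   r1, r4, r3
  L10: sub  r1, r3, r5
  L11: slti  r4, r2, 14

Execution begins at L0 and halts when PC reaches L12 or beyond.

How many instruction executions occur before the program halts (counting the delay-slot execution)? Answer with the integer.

10

[0] add  r4, r3, r1  →  {r0:0, r1:11, r2:13, r3:2, r4:13, r5:1, r6:13}
[1] andi  r6, r0, 12  →  {r0:0, r1:11, r2:13, r3:2, r4:13, r5:1, r6:0}
[2] nor  r2, r2, r4  →  {r0:0, r1:11, r2:65522, r3:2, r4:13, r5:1, r6:0}
[3] bne  r5, r1, L7  →  {r0:0, r1:11, r2:65522, r3:2, r4:13, r5:1, r6:0}  ⟨branch taken⟩
[4] nor  r4, r1, r0  →  {r0:0, r1:11, r2:65522, r3:2, r4:65524, r5:1, r6:0}
[7] beq  r5, r4, L11  →  {r0:0, r1:11, r2:65522, r3:2, r4:65524, r5:1, r6:0}  ⟨branch fallthrough⟩
[8] andi  r5, r0, 2  →  {r0:0, r1:11, r2:65522, r3:2, r4:65524, r5:0, r6:0}
[9] or   r1, r4, r3  →  {r0:0, r1:65526, r2:65522, r3:2, r4:65524, r5:0, r6:0}
[10] sub  r1, r3, r5  →  {r0:0, r1:2, r2:65522, r3:2, r4:65524, r5:0, r6:0}
[11] slti  r4, r2, 14  →  {r0:0, r1:2, r2:65522, r3:2, r4:0, r5:0, r6:0}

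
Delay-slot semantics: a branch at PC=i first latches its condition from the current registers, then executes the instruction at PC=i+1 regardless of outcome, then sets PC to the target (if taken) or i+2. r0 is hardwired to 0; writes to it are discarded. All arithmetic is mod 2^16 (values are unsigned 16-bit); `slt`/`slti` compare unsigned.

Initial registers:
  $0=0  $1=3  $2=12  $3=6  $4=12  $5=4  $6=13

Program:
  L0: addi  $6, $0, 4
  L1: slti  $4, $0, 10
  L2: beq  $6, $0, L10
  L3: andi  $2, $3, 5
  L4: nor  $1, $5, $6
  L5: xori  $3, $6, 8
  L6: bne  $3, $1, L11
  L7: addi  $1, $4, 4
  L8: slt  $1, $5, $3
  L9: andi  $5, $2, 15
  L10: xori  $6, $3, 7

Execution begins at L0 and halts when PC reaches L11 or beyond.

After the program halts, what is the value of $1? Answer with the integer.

5

PC=0  addi  $6, $0, 4        | $0=0 $1=3 $2=12 $3=6 $4=12 $5=4 $6=4
PC=1  slti  $4, $0, 10       | $0=0 $1=3 $2=12 $3=6 $4=1 $5=4 $6=4
PC=2  beq  $6, $0, L10       | $0=0 $1=3 $2=12 $3=6 $4=1 $5=4 $6=4  [not taken]
PC=3  andi  $2, $3, 5        | $0=0 $1=3 $2=4 $3=6 $4=1 $5=4 $6=4
PC=4  nor  $1, $5, $6        | $0=0 $1=65531 $2=4 $3=6 $4=1 $5=4 $6=4
PC=5  xori  $3, $6, 8        | $0=0 $1=65531 $2=4 $3=12 $4=1 $5=4 $6=4
PC=6  bne  $3, $1, L11       | $0=0 $1=65531 $2=4 $3=12 $4=1 $5=4 $6=4  [TAKEN]
PC=7  addi  $1, $4, 4        | $0=0 $1=5 $2=4 $3=12 $4=1 $5=4 $6=4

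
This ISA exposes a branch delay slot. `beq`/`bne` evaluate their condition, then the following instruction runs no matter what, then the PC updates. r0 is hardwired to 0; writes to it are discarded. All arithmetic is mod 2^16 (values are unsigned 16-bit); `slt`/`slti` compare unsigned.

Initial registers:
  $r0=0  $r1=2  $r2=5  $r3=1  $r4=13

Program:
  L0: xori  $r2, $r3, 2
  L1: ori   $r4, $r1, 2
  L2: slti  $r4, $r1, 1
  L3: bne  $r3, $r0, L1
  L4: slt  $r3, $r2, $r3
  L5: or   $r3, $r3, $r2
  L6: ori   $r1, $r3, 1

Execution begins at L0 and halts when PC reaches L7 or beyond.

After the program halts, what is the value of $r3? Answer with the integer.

3

[0] xori  $r2, $r3, 2  →  {$r0:0, $r1:2, $r2:3, $r3:1, $r4:13}
[1] ori   $r4, $r1, 2  →  {$r0:0, $r1:2, $r2:3, $r3:1, $r4:2}
[2] slti  $r4, $r1, 1  →  {$r0:0, $r1:2, $r2:3, $r3:1, $r4:0}
[3] bne  $r3, $r0, L1  →  {$r0:0, $r1:2, $r2:3, $r3:1, $r4:0}  ⟨branch taken⟩
[4] slt  $r3, $r2, $r3  →  {$r0:0, $r1:2, $r2:3, $r3:0, $r4:0}
[1] ori   $r4, $r1, 2  →  {$r0:0, $r1:2, $r2:3, $r3:0, $r4:2}
[2] slti  $r4, $r1, 1  →  {$r0:0, $r1:2, $r2:3, $r3:0, $r4:0}
[3] bne  $r3, $r0, L1  →  {$r0:0, $r1:2, $r2:3, $r3:0, $r4:0}  ⟨branch fallthrough⟩
[4] slt  $r3, $r2, $r3  →  {$r0:0, $r1:2, $r2:3, $r3:0, $r4:0}
[5] or   $r3, $r3, $r2  →  {$r0:0, $r1:2, $r2:3, $r3:3, $r4:0}
[6] ori   $r1, $r3, 1  →  {$r0:0, $r1:3, $r2:3, $r3:3, $r4:0}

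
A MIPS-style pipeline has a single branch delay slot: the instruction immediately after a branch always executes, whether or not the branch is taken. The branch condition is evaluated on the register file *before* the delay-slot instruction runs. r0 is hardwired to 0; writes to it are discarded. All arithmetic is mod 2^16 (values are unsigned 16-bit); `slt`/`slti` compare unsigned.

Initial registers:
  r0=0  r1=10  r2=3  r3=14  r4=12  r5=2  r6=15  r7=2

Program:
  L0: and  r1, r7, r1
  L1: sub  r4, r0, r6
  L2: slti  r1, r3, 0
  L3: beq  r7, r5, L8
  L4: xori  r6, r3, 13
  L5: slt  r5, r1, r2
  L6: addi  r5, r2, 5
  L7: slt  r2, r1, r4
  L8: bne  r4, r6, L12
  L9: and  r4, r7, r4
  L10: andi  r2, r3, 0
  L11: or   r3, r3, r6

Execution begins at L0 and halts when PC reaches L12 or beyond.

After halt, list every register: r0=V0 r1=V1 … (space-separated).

r0=0 r1=0 r2=3 r3=14 r4=0 r5=2 r6=3 r7=2

[0] and  r1, r7, r1  →  {r0:0, r1:2, r2:3, r3:14, r4:12, r5:2, r6:15, r7:2}
[1] sub  r4, r0, r6  →  {r0:0, r1:2, r2:3, r3:14, r4:65521, r5:2, r6:15, r7:2}
[2] slti  r1, r3, 0  →  {r0:0, r1:0, r2:3, r3:14, r4:65521, r5:2, r6:15, r7:2}
[3] beq  r7, r5, L8  →  {r0:0, r1:0, r2:3, r3:14, r4:65521, r5:2, r6:15, r7:2}  ⟨branch taken⟩
[4] xori  r6, r3, 13  →  {r0:0, r1:0, r2:3, r3:14, r4:65521, r5:2, r6:3, r7:2}
[8] bne  r4, r6, L12  →  {r0:0, r1:0, r2:3, r3:14, r4:65521, r5:2, r6:3, r7:2}  ⟨branch taken⟩
[9] and  r4, r7, r4  →  {r0:0, r1:0, r2:3, r3:14, r4:0, r5:2, r6:3, r7:2}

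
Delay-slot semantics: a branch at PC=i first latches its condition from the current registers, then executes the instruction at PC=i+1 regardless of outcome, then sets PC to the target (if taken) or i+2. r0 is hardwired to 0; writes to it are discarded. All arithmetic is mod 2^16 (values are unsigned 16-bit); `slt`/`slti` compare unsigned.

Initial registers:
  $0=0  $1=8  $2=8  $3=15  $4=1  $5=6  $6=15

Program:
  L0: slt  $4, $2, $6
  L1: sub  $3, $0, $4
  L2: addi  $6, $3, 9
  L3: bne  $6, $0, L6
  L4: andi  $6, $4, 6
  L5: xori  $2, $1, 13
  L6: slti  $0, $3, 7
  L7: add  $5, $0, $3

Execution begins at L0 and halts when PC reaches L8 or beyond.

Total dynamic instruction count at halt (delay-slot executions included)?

[0] slt  $4, $2, $6  →  {$0:0, $1:8, $2:8, $3:15, $4:1, $5:6, $6:15}
[1] sub  $3, $0, $4  →  {$0:0, $1:8, $2:8, $3:65535, $4:1, $5:6, $6:15}
[2] addi  $6, $3, 9  →  {$0:0, $1:8, $2:8, $3:65535, $4:1, $5:6, $6:8}
[3] bne  $6, $0, L6  →  {$0:0, $1:8, $2:8, $3:65535, $4:1, $5:6, $6:8}  ⟨branch taken⟩
[4] andi  $6, $4, 6  →  {$0:0, $1:8, $2:8, $3:65535, $4:1, $5:6, $6:0}
[6] slti  $0, $3, 7  →  {$0:0, $1:8, $2:8, $3:65535, $4:1, $5:6, $6:0}
[7] add  $5, $0, $3  →  {$0:0, $1:8, $2:8, $3:65535, $4:1, $5:65535, $6:0}

7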